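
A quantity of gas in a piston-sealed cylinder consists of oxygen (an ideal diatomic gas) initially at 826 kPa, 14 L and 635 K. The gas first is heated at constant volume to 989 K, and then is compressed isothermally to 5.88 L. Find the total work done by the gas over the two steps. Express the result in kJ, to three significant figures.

W_total ≈ -15.6 kJ

Step 1 (isochoric): W = 0 (constant volume).
After step 1: P = 1286 kPa (V unchanged).
Step 2 (isothermal): W = P₁V₁ ln(V₂/V₁) = (18011) ln(5.88/14) = -15624 J.
W_total = 0 − 15624 = -15624 J.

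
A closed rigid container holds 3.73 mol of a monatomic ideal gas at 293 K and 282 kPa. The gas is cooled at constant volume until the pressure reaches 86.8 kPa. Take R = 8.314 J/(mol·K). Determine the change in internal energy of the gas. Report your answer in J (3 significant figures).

Constant volume ⇒ W = 0, so Q = ΔU = nCᵥΔT with Cᵥ = 3R/2 = 12.47 J/(mol·K).
At constant V, T₂/T₁ = P₂/P₁ ⇒ ΔT = T₁(P₂/P₁ − 1) = 293·(86.8/282 − 1) = -202.8 K.
ΔU = (3.73)(12.47)(-202.8) = -9434 J.

ΔU ≈ -9430 J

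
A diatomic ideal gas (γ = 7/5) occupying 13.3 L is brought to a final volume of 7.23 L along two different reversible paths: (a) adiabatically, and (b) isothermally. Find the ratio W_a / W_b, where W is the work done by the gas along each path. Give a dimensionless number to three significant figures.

Path (a) adiabatic: W = P₁V₁(1 − (V₁/V₂)^(γ−1))/(γ−1) → W_a/(P₁V₁) = -0.6903.
Path (b) isothermal: W = P₁V₁ ln(V₂/V₁) → W_b/(P₁V₁) = -0.6095.
W_a / W_b = -0.6903 / -0.6095 = 1.132.

W_a / W_b ≈ 1.13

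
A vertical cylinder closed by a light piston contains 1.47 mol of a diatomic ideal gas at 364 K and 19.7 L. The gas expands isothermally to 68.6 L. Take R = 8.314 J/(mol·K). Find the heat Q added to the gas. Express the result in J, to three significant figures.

Q ≈ 5550 J

Isothermal ⇒ ΔU = 0, so Q = W = nRT ln(V₂/V₁).
Q = (1.47)(8.314)(364) ln(68.6/19.7) = 4449 × 1.248 = 5550 J.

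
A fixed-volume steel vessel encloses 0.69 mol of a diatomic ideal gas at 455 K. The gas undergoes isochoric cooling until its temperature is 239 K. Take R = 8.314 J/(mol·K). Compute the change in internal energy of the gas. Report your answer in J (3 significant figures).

Constant volume ⇒ W = 0, so Q = ΔU = nCᵥΔT with Cᵥ = 5R/2 = 20.79 J/(mol·K).
ΔU = (0.69)(20.79)(239 − 455) = -3098 J.

ΔU ≈ -3100 J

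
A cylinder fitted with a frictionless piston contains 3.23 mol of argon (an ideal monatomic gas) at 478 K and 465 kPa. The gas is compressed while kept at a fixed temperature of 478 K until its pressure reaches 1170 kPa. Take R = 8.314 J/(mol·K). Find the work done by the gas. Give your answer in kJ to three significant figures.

W ≈ -11.8 kJ

Isothermal process: W = nRT ln(V₂/V₁) = nRT ln(P₁/P₂).
W = (3.23)(8.314)(478) × ln(465/1170)
  = 12836 × ln(0.3974) = 12836 × -0.9227
W_by_gas = -11844 J.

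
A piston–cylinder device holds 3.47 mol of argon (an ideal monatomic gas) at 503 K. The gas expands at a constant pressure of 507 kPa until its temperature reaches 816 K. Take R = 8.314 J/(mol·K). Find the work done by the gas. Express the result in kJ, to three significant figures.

W ≈ 9.03 kJ

Isobaric: W = P ΔV = nR ΔT.
W = (3.47)(8.314)(816 − 503) = 9030 J.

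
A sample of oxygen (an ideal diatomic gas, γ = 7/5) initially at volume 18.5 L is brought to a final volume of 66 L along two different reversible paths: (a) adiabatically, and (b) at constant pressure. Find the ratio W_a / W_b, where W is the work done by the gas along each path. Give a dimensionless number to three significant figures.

W_a / W_b ≈ 0.388

Path (a) adiabatic: W = P₁V₁(1 − (V₁/V₂)^(γ−1))/(γ−1) → W_a/(P₁V₁) = 0.9969.
Path (b) isobaric: W = P₁(V₂ − V₁) → W_b/(P₁V₁) = 2.568.
W_a / W_b = 0.9969 / 2.568 = 0.3883.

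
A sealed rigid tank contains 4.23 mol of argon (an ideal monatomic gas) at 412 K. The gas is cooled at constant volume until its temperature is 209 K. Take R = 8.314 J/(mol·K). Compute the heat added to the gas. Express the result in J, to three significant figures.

Constant volume ⇒ W = 0, so Q = ΔU = nCᵥΔT with Cᵥ = 3R/2 = 12.47 J/(mol·K).
ΔU = (4.23)(12.47)(209 − 412) = -10709 J.

Q ≈ -10700 J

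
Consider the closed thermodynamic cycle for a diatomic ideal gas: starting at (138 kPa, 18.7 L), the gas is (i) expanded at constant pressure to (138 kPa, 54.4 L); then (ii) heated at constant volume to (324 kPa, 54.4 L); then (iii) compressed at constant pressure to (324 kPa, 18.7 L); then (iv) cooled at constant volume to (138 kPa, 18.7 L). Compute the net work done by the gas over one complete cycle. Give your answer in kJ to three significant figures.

W_net ≈ -6.64 kJ

Constant-volume legs do no work.
W(i) = (138)(54.4 − 18.7) = 4927 J; W(iii) = (324)(18.7 − 54.4) = -11567 J.
W_net = 4927 − 11567 = -6640 J (the counter-clockwise enclosed area).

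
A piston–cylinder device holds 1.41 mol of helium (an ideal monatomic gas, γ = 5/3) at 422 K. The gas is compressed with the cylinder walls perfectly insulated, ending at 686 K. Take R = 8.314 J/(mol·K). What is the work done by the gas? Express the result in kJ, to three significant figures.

W ≈ -4.64 kJ

Adiabatic ⇒ Q = 0, so W_by = −ΔU = nCᵥ(T₁ − T₂).
Cᵥ = 3R/2 = 12.47 J/(mol·K).
W = (1.41)(12.47)(422 − 686) = -4642 J.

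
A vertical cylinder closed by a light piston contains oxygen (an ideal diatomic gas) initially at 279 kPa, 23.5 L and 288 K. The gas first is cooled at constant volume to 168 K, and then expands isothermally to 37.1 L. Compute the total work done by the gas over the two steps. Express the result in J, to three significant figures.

Step 1 (isochoric): W = 0 (constant volume).
After step 1: P = 162.8 kPa (V unchanged).
Step 2 (isothermal): W = P₁V₁ ln(V₂/V₁) = (3825) ln(37.1/23.5) = 1746 J.
W_total = 0 + 1746 = 1746 J.

W_total ≈ 1750 J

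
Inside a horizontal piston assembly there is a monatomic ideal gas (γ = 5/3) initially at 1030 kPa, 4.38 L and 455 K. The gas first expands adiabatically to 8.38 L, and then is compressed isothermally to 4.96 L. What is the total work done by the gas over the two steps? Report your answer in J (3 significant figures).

W_total ≈ 841 J

Step 1 (adiabatic): W = (P₁V₁ − P₂V₂)/(γ−1) = (4511 − 2927)/0.667 = 2376 J.
After step 1: P = 349.3 kPa, V = 8.38 L, T = 295.2 K.
Step 2 (isothermal): W = P₁V₁ ln(V₂/V₁) = (2927) ln(4.96/8.38) = -1535 J.
W_total = 2376 − 1535 = 841 J.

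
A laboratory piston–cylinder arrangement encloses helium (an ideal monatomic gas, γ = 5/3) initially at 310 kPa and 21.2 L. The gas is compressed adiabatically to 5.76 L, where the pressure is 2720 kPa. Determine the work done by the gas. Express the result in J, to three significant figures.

Adiabatic: W = (P₁V₁ − P₂V₂)/(γ − 1) with γ = 5/3.
P₁V₁ = 6572 J, P₂V₂ = 15667 J.
W = (6572 − 15667) / 0.6667 = -13643 J.

W ≈ -13600 J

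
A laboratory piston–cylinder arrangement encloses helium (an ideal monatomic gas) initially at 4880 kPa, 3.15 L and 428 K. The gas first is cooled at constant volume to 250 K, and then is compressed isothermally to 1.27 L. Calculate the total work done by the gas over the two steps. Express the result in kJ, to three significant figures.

W_total ≈ -8.16 kJ

Step 1 (isochoric): W = 0 (constant volume).
After step 1: P = 2850 kPa (V unchanged).
Step 2 (isothermal): W = P₁V₁ ln(V₂/V₁) = (8979) ln(1.27/3.15) = -8156 J.
W_total = 0 − 8156 = -8156 J.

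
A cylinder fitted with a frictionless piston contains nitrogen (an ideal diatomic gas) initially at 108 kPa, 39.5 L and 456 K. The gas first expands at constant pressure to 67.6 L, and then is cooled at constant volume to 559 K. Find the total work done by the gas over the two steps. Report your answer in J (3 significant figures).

Step 1 (isobaric): W = PΔV = (108 kPa)(67.6 − 39.5 L) = 3035 J.
Step 2 (isochoric): W = 0 (constant volume).
W_total = 3035 + 0 = 3035 J.

W_total ≈ 3030 J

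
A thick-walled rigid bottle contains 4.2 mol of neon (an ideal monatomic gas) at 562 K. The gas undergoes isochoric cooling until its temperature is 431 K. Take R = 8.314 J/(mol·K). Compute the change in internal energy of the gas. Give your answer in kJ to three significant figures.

Constant volume ⇒ W = 0, so Q = ΔU = nCᵥΔT with Cᵥ = 3R/2 = 12.47 J/(mol·K).
ΔU = (4.2)(12.47)(431 − 562) = -6862 J.

ΔU ≈ -6.86 kJ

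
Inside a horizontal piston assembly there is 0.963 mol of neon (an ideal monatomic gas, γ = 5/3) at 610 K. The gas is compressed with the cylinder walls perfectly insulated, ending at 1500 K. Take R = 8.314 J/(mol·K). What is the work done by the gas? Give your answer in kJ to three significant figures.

Adiabatic ⇒ Q = 0, so W_by = −ΔU = nCᵥ(T₁ − T₂).
Cᵥ = 3R/2 = 12.47 J/(mol·K).
W = (0.963)(12.47)(610 − 1500) = -10689 J.

W ≈ -10.7 kJ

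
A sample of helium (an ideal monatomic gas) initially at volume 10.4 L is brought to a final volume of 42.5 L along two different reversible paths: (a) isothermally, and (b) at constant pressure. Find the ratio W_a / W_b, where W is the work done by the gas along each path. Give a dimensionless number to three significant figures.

W_a / W_b ≈ 0.456

Path (a) isothermal: W = P₁V₁ ln(V₂/V₁) → W_a/(P₁V₁) = 1.408.
Path (b) isobaric: W = P₁(V₂ − V₁) → W_b/(P₁V₁) = 3.087.
W_a / W_b = 1.408 / 3.087 = 0.4561.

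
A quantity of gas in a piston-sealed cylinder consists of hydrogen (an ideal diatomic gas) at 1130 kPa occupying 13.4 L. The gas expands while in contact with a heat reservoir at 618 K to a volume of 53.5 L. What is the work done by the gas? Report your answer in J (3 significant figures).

W ≈ 21000 J

Isothermal: W = nRT ln(V₂/V₁) = P₁V₁ ln(V₂/V₁).
P₁V₁ = (1130 kPa)(13.4 L) = 15142 J.
W = 15142 × ln(53.5/13.4) = 15142 × 1.384
W_by_gas = 20963 J.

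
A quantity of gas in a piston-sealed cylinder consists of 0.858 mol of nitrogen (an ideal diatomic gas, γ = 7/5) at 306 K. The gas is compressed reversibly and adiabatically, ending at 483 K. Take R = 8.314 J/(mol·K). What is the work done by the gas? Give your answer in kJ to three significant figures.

W ≈ -3.16 kJ

Adiabatic ⇒ Q = 0, so W_by = −ΔU = nCᵥ(T₁ − T₂).
Cᵥ = 5R/2 = 20.79 J/(mol·K).
W = (0.858)(20.79)(306 − 483) = -3157 J.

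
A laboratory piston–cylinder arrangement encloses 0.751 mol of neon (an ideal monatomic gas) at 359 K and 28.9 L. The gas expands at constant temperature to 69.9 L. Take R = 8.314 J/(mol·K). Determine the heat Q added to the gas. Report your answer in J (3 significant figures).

Q ≈ 1980 J

Isothermal ⇒ ΔU = 0, so Q = W = nRT ln(V₂/V₁).
Q = (0.751)(8.314)(359) ln(69.9/28.9) = 2242 × 0.8832 = 1980 J.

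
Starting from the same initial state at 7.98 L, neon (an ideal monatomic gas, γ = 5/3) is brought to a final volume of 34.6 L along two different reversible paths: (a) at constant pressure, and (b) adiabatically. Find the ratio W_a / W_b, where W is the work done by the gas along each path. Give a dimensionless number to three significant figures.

W_a / W_b ≈ 3.56

Path (a) isobaric: W = P₁(V₂ − V₁) → W_a/(P₁V₁) = 3.336.
Path (b) adiabatic: W = P₁V₁(1 − (V₁/V₂)^(γ−1))/(γ−1) → W_b/(P₁V₁) = 0.9359.
W_a / W_b = 3.336 / 0.9359 = 3.564.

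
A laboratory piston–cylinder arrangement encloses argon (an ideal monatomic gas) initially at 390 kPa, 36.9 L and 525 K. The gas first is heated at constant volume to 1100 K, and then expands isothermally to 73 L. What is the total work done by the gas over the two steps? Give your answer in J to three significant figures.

Step 1 (isochoric): W = 0 (constant volume).
After step 1: P = 817.1 kPa (V unchanged).
Step 2 (isothermal): W = P₁V₁ ln(V₂/V₁) = (30153) ln(73/36.9) = 20572 J.
W_total = 0 + 20572 = 20572 J.

W_total ≈ 20600 J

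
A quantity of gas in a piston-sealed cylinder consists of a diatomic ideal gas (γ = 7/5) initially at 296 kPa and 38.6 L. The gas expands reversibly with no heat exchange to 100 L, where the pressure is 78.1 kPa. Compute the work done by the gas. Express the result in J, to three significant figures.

W ≈ 9040 J

Adiabatic: W = (P₁V₁ − P₂V₂)/(γ − 1) with γ = 7/5.
P₁V₁ = 11426 J, P₂V₂ = 7810 J.
W = (11426 − 7810) / 0.4 = 9039 J.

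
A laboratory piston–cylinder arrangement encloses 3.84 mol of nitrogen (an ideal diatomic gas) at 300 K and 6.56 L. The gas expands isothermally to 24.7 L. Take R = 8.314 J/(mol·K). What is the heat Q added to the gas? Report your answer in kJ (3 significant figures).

Q ≈ 12.7 kJ

Isothermal ⇒ ΔU = 0, so Q = W = nRT ln(V₂/V₁).
Q = (3.84)(8.314)(300) ln(24.7/6.56) = 9578 × 1.326 = 12698 J.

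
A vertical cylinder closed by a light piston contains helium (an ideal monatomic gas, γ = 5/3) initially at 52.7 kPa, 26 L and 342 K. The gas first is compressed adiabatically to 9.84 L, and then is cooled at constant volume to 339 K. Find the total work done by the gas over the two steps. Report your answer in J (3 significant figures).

W_total ≈ -1870 J

Step 1 (adiabatic): W = (P₁V₁ − P₂V₂)/(γ−1) = (1370 − 2619)/0.667 = -1873 J.
Step 2 (isochoric): W = 0 (constant volume).
W_total = -1873 + 0 = -1873 J.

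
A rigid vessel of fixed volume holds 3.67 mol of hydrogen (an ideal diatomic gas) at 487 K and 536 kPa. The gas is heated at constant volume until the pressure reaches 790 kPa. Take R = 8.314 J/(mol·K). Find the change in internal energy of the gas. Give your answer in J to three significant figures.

Constant volume ⇒ W = 0, so Q = ΔU = nCᵥΔT with Cᵥ = 5R/2 = 20.79 J/(mol·K).
At constant V, T₂/T₁ = P₂/P₁ ⇒ ΔT = T₁(P₂/P₁ − 1) = 487·(790/536 − 1) = 230.8 K.
ΔU = (3.67)(20.79)(230.8) = 17604 J.

ΔU ≈ 17600 J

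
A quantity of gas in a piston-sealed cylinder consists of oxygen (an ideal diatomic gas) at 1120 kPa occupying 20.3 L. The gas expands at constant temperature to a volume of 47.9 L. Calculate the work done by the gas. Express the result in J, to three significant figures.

Isothermal: W = nRT ln(V₂/V₁) = P₁V₁ ln(V₂/V₁).
P₁V₁ = (1120 kPa)(20.3 L) = 22736 J.
W = 22736 × ln(47.9/20.3) = 22736 × 0.8585
W_by_gas = 19519 J.

W ≈ 19500 J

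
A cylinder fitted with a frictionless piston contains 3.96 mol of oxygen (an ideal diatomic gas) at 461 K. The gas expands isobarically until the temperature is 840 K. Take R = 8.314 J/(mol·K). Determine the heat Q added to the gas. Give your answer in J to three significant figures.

Q ≈ 43700 J

Isobaric: W = nRΔT = (3.96)(8.314)(379) = 12478 J.
ΔU = nCᵥΔT with Cᵥ = 5R/2: ΔU = (3.96)(20.79)(379) = 31195 J.
Q = ΔU + W = 31195 + 12478 = 43673 J.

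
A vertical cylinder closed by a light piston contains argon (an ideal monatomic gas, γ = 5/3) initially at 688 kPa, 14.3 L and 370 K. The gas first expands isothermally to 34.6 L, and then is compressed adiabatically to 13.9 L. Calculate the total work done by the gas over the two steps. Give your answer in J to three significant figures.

Step 1 (isothermal): W = P₁V₁ ln(V₂/V₁) = (9838) ln(34.6/14.3) = 8693 J.
After step 1: P = 284.3 kPa, V = 34.6 L, T = 370 K.
Step 2 (adiabatic): W = (P₁V₁ − P₂V₂)/(γ−1) = (9838 − 18070)/0.667 = -12348 J.
W_total = 8693 − 12348 = -3655 J.

W_total ≈ -3650 J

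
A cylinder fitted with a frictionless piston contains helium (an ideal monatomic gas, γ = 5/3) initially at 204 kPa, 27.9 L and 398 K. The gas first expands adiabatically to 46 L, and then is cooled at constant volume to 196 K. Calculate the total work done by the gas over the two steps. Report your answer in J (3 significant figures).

Step 1 (adiabatic): W = (P₁V₁ − P₂V₂)/(γ−1) = (5692 − 4078)/0.667 = 2420 J.
Step 2 (isochoric): W = 0 (constant volume).
W_total = 2420 + 0 = 2420 J.

W_total ≈ 2420 J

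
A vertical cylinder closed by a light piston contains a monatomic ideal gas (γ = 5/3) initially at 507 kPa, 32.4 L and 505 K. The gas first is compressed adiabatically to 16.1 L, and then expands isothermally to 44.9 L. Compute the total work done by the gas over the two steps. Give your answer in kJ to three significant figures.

W_total ≈ 12.2 kJ

Step 1 (adiabatic): W = (P₁V₁ − P₂V₂)/(γ−1) = (16427 − 26184)/0.667 = -14635 J.
After step 1: P = 1626 kPa, V = 16.1 L, T = 805 K.
Step 2 (isothermal): W = P₁V₁ ln(V₂/V₁) = (26184) ln(44.9/16.1) = 26855 J.
W_total = -14635 + 26855 = 12219 J.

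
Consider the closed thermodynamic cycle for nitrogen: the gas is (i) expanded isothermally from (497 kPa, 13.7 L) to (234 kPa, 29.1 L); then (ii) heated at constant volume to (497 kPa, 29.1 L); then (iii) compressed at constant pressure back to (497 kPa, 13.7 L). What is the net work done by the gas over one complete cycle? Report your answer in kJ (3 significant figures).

W_net ≈ -2.52 kJ

Leg (i): W = PᵢVᵢ ln(V_f/Vᵢ) = (6809) ln(29.1/13.7) = 5129 J.
Leg (ii): W = 0.
Leg (iii): W = PΔV = (497)(13.7 − 29.1) = -7654 J.
W_net = 5129 − 7654 = -2524 J.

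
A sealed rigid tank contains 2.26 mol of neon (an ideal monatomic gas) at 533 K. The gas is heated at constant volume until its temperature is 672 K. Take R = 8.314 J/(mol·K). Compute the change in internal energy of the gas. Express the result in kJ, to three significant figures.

Constant volume ⇒ W = 0, so Q = ΔU = nCᵥΔT with Cᵥ = 3R/2 = 12.47 J/(mol·K).
ΔU = (2.26)(12.47)(672 − 533) = 3918 J.

ΔU ≈ 3.92 kJ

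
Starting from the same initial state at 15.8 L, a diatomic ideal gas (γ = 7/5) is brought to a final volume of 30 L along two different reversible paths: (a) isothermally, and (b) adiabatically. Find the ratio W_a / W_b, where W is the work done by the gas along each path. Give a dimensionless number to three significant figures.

Path (a) isothermal: W = P₁V₁ ln(V₂/V₁) → W_a/(P₁V₁) = 0.6412.
Path (b) adiabatic: W = P₁V₁(1 − (V₁/V₂)^(γ−1))/(γ−1) → W_b/(P₁V₁) = 0.5656.
W_a / W_b = 0.6412 / 0.5656 = 1.134.

W_a / W_b ≈ 1.13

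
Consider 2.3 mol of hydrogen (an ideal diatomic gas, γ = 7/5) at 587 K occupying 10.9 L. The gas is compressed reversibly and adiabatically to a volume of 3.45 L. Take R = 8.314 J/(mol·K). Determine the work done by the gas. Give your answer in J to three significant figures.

W ≈ -16400 J

Adiabatic: TV^(γ−1) = const with γ = 7/5.
T₂ = T₁ (V₁/V₂)^(γ−1) = 587 × (10.9/3.45)^0.4 = 587 × 1.584 = 930 K.
W_by = nCᵥ(T₁ − T₂) = (2.3)(20.79)(587 − 930) = -16397 J.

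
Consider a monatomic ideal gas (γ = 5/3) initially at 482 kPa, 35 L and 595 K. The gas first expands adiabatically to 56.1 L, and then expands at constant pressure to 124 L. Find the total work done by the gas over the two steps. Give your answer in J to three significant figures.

W_total ≈ 21700 J

Step 1 (adiabatic): W = (P₁V₁ − P₂V₂)/(γ−1) = (16870 − 12317)/0.667 = 6829 J.
After step 1: P = 219.6 kPa, V = 56.1 L, T = 434.4 K.
Step 2 (isobaric): W = PΔV = (219.6 kPa)(124 − 56.1 L) = 14908 J.
W_total = 6829 + 14908 = 21737 J.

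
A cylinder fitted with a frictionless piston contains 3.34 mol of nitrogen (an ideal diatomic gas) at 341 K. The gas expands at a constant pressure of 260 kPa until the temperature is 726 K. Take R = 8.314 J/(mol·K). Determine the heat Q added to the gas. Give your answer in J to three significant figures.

Isobaric: W = nRΔT = (3.34)(8.314)(385) = 10691 J.
ΔU = nCᵥΔT with Cᵥ = 5R/2: ΔU = (3.34)(20.79)(385) = 26727 J.
Q = ΔU + W = 26727 + 10691 = 37418 J.

Q ≈ 37400 J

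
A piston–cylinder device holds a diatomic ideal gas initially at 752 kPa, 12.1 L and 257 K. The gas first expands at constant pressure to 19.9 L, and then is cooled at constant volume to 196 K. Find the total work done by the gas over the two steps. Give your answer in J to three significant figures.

W_total ≈ 5870 J

Step 1 (isobaric): W = PΔV = (752 kPa)(19.9 − 12.1 L) = 5866 J.
Step 2 (isochoric): W = 0 (constant volume).
W_total = 5866 + 0 = 5866 J.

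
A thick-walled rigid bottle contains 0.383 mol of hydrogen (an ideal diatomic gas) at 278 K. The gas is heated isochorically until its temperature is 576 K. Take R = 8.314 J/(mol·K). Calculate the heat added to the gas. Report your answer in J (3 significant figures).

Q ≈ 2370 J

Constant volume ⇒ W = 0, so Q = ΔU = nCᵥΔT with Cᵥ = 5R/2 = 20.79 J/(mol·K).
ΔU = (0.383)(20.79)(576 − 278) = 2372 J.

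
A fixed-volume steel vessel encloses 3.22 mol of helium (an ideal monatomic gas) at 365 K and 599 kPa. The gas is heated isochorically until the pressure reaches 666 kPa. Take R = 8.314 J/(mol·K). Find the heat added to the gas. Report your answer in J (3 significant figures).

Constant volume ⇒ W = 0, so Q = ΔU = nCᵥΔT with Cᵥ = 3R/2 = 12.47 J/(mol·K).
At constant V, T₂/T₁ = P₂/P₁ ⇒ ΔT = T₁(P₂/P₁ − 1) = 365·(666/599 − 1) = 40.83 K.
ΔU = (3.22)(12.47)(40.83) = 1639 J.

Q ≈ 1640 J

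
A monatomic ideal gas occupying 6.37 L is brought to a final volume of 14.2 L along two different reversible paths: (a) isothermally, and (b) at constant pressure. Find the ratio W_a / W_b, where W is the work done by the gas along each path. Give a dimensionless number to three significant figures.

W_a / W_b ≈ 0.652

Path (a) isothermal: W = P₁V₁ ln(V₂/V₁) → W_a/(P₁V₁) = 0.8016.
Path (b) isobaric: W = P₁(V₂ − V₁) → W_b/(P₁V₁) = 1.229.
W_a / W_b = 0.8016 / 1.229 = 0.6522.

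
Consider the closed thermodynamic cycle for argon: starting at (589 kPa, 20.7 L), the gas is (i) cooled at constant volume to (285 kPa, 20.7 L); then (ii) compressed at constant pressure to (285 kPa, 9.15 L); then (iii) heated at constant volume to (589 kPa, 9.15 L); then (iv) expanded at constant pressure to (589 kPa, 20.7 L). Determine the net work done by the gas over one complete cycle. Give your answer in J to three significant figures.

W_net ≈ 3510 J

Constant-volume legs do no work.
W(ii) = (285)(9.15 − 20.7) = -3292 J; W(iv) = (589)(20.7 − 9.15) = 6803 J.
W_net = -3292 + 6803 = 3511 J (the clockwise enclosed area).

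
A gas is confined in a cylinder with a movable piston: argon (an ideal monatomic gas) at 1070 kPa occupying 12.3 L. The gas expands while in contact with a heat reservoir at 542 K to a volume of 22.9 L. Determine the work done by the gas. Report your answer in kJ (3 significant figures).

W ≈ 8.18 kJ

Isothermal: W = nRT ln(V₂/V₁) = P₁V₁ ln(V₂/V₁).
P₁V₁ = (1070 kPa)(12.3 L) = 13161 J.
W = 13161 × ln(22.9/12.3) = 13161 × 0.6215
W_by_gas = 8180 J.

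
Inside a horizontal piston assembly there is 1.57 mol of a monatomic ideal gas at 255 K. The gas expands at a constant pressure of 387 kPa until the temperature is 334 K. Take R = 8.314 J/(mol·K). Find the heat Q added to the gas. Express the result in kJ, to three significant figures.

Isobaric: W = nRΔT = (1.57)(8.314)(79) = 1031 J.
ΔU = nCᵥΔT with Cᵥ = 3R/2: ΔU = (1.57)(12.47)(79) = 1547 J.
Q = ΔU + W = 1547 + 1031 = 2578 J.

Q ≈ 2.58 kJ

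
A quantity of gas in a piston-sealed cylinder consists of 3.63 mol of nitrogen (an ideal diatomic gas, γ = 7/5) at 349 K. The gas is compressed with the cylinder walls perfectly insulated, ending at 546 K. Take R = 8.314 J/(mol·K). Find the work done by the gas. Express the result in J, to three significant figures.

Adiabatic ⇒ Q = 0, so W_by = −ΔU = nCᵥ(T₁ − T₂).
Cᵥ = 5R/2 = 20.79 J/(mol·K).
W = (3.63)(20.79)(349 − 546) = -14864 J.

W ≈ -14900 J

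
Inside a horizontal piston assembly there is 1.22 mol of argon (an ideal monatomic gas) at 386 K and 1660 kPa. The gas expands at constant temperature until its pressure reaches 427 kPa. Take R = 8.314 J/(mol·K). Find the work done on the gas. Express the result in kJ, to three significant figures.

Isothermal process: W = nRT ln(V₂/V₁) = nRT ln(P₁/P₂).
W = (1.22)(8.314)(386) × ln(1660/427)
  = 3915 × ln(3.888) = 3915 × 1.358
W_by_gas = 5316 J; work on gas = −W_by = -5316 J.

W ≈ -5.32 kJ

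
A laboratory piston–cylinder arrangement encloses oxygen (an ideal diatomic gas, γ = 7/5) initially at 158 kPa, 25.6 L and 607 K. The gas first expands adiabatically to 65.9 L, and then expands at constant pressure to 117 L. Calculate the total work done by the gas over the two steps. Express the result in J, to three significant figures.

W_total ≈ 5330 J

Step 1 (adiabatic): W = (P₁V₁ − P₂V₂)/(γ−1) = (4045 − 2771)/0.4 = 3184 J.
After step 1: P = 42.05 kPa, V = 65.9 L, T = 415.8 K.
Step 2 (isobaric): W = PΔV = (42.05 kPa)(117 − 65.9 L) = 2149 J.
W_total = 3184 + 2149 = 5333 J.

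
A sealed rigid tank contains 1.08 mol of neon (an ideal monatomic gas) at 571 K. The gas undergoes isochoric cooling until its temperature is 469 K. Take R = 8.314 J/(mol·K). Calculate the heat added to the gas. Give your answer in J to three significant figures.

Q ≈ -1370 J

Constant volume ⇒ W = 0, so Q = ΔU = nCᵥΔT with Cᵥ = 3R/2 = 12.47 J/(mol·K).
ΔU = (1.08)(12.47)(469 − 571) = -1374 J.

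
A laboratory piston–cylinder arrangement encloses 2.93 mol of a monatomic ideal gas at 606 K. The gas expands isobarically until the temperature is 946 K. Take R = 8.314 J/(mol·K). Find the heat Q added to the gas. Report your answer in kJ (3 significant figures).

Isobaric: W = nRΔT = (2.93)(8.314)(340) = 8282 J.
ΔU = nCᵥΔT with Cᵥ = 3R/2: ΔU = (2.93)(12.47)(340) = 12424 J.
Q = ΔU + W = 12424 + 8282 = 20706 J.

Q ≈ 20.7 kJ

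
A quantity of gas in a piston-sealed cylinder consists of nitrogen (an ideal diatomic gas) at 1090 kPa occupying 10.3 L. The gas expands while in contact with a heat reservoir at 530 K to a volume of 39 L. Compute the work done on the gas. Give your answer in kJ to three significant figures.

W ≈ -14.9 kJ

Isothermal: W = nRT ln(V₂/V₁) = P₁V₁ ln(V₂/V₁).
P₁V₁ = (1090 kPa)(10.3 L) = 11227 J.
W = 11227 × ln(39/10.3) = 11227 × 1.331
W_by_gas = 14948 J; work on gas = −W_by = -14948 J.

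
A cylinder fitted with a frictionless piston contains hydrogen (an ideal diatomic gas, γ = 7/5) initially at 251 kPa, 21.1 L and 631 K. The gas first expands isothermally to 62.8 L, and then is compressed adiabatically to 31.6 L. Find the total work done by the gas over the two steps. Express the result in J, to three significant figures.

Step 1 (isothermal): W = P₁V₁ ln(V₂/V₁) = (5296) ln(62.8/21.1) = 5776 J.
After step 1: P = 84.33 kPa, V = 62.8 L, T = 631 K.
Step 2 (adiabatic): W = (P₁V₁ − P₂V₂)/(γ−1) = (5296 − 6971)/0.4 = -4186 J.
W_total = 5776 − 4186 = 1590 J.

W_total ≈ 1590 J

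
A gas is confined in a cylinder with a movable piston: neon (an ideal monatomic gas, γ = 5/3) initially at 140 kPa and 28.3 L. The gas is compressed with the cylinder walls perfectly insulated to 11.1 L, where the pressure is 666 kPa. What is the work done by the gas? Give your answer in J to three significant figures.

W ≈ -5150 J

Adiabatic: W = (P₁V₁ − P₂V₂)/(γ − 1) with γ = 5/3.
P₁V₁ = 3962 J, P₂V₂ = 7393 J.
W = (3962 − 7393) / 0.6667 = -5146 J.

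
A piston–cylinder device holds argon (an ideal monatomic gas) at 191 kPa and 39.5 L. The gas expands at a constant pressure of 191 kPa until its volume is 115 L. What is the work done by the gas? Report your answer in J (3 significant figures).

W ≈ 14400 J

Isobaric: W = P ΔV.
W = (191 kPa)(115 − 39.5 L) = (191)(75.5) = 14420 J.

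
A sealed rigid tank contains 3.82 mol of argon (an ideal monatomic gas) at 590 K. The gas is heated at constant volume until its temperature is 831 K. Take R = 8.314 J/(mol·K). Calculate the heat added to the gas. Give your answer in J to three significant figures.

Constant volume ⇒ W = 0, so Q = ΔU = nCᵥΔT with Cᵥ = 3R/2 = 12.47 J/(mol·K).
ΔU = (3.82)(12.47)(831 − 590) = 11481 J.

Q ≈ 11500 J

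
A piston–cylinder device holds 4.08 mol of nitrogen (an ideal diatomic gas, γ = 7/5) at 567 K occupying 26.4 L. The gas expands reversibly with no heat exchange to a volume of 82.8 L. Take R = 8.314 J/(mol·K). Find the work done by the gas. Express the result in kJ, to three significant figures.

Adiabatic: TV^(γ−1) = const with γ = 7/5.
T₂ = T₁ (V₁/V₂)^(γ−1) = 567 × (26.4/82.8)^0.4 = 567 × 0.633 = 358.9 K.
W_by = nCᵥ(T₁ − T₂) = (4.08)(20.79)(567 − 358.9) = 17645 J.

W ≈ 17.6 kJ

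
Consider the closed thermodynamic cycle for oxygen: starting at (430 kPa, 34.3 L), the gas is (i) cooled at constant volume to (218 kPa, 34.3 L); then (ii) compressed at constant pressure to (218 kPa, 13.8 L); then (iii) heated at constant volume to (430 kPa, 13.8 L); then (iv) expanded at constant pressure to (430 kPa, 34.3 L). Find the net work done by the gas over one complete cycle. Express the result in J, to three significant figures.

W_net ≈ 4350 J

Constant-volume legs do no work.
W(ii) = (218)(13.8 − 34.3) = -4469 J; W(iv) = (430)(34.3 − 13.8) = 8815 J.
W_net = -4469 + 8815 = 4346 J (the clockwise enclosed area).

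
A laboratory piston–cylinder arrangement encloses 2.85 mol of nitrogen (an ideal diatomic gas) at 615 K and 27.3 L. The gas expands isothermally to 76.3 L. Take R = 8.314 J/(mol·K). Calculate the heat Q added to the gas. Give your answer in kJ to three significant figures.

Isothermal ⇒ ΔU = 0, so Q = W = nRT ln(V₂/V₁).
Q = (2.85)(8.314)(615) ln(76.3/27.3) = 14572 × 1.028 = 14977 J.

Q ≈ 15.0 kJ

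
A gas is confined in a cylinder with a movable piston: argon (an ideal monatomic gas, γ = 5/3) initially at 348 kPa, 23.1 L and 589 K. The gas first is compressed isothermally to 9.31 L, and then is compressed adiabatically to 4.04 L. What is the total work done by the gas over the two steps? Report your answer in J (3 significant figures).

Step 1 (isothermal): W = P₁V₁ ln(V₂/V₁) = (8039) ln(9.31/23.1) = -7305 J.
After step 1: P = 863.5 kPa, V = 9.31 L, T = 589 K.
Step 2 (adiabatic): W = (P₁V₁ − P₂V₂)/(γ−1) = (8039 − 14025)/0.667 = -8979 J.
W_total = -7305 − 8979 = -16285 J.

W_total ≈ -16300 J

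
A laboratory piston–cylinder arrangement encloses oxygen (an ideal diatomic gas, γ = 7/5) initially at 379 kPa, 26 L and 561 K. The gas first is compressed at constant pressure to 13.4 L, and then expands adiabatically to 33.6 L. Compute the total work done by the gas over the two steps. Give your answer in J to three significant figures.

Step 1 (isobaric): W = PΔV = (379 kPa)(13.4 − 26 L) = -4775 J.
After step 1: P = 379 kPa, V = 13.4 L, T = 289.1 K.
Step 2 (adiabatic): W = (P₁V₁ − P₂V₂)/(γ−1) = (5079 − 3516)/0.4 = 3906 J.
W_total = -4775 + 3906 = -868.9 J.

W_total ≈ -869 J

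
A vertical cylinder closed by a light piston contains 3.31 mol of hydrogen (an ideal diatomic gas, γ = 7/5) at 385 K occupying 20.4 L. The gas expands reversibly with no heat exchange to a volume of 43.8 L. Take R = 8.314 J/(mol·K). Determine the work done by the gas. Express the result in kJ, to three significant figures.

W ≈ 6.98 kJ

Adiabatic: TV^(γ−1) = const with γ = 7/5.
T₂ = T₁ (V₁/V₂)^(γ−1) = 385 × (20.4/43.8)^0.4 = 385 × 0.7367 = 283.6 K.
W_by = nCᵥ(T₁ − T₂) = (3.31)(20.79)(385 − 283.6) = 6975 J.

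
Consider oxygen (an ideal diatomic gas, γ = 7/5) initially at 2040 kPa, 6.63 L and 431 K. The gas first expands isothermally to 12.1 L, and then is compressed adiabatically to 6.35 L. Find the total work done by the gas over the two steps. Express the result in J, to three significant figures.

W_total ≈ -1810 J

Step 1 (isothermal): W = P₁V₁ ln(V₂/V₁) = (13525) ln(12.1/6.63) = 8137 J.
After step 1: P = 1118 kPa, V = 12.1 L, T = 431 K.
Step 2 (adiabatic): W = (P₁V₁ − P₂V₂)/(γ−1) = (13525 − 17504)/0.4 = -9948 J.
W_total = 8137 − 9948 = -1811 J.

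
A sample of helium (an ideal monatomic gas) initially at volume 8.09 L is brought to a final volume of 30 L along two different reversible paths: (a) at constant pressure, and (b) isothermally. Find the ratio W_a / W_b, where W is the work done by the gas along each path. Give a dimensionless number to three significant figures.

W_a / W_b ≈ 2.07

Path (a) isobaric: W = P₁(V₂ − V₁) → W_a/(P₁V₁) = 2.708.
Path (b) isothermal: W = P₁V₁ ln(V₂/V₁) → W_b/(P₁V₁) = 1.311.
W_a / W_b = 2.708 / 1.311 = 2.066.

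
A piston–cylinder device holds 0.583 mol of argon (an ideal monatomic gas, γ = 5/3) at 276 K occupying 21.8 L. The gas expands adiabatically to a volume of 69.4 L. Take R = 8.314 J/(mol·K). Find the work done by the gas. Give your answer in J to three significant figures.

W ≈ 1080 J

Adiabatic: TV^(γ−1) = const with γ = 5/3.
T₂ = T₁ (V₁/V₂)^(γ−1) = 276 × (21.8/69.4)^0.667 = 276 × 0.4621 = 127.5 K.
W_by = nCᵥ(T₁ − T₂) = (0.583)(12.47)(276 − 127.5) = 1079 J.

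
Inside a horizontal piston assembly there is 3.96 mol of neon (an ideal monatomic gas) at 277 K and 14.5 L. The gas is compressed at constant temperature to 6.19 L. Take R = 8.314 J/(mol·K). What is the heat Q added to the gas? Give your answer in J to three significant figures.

Isothermal ⇒ ΔU = 0, so Q = W = nRT ln(V₂/V₁).
Q = (3.96)(8.314)(277) ln(6.19/14.5) = 9120 × -0.8512 = -7763 J.

Q ≈ -7760 J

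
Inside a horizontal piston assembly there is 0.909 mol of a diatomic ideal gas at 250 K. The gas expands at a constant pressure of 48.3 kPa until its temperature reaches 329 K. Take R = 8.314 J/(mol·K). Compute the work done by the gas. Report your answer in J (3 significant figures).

W ≈ 597 J

Isobaric: W = P ΔV = nR ΔT.
W = (0.909)(8.314)(329 − 250) = 597 J.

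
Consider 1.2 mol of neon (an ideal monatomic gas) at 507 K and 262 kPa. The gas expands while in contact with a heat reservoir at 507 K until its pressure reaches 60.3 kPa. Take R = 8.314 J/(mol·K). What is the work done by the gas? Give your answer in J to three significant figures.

W ≈ 7430 J

Isothermal process: W = nRT ln(V₂/V₁) = nRT ln(P₁/P₂).
W = (1.2)(8.314)(507) × ln(262/60.3)
  = 5058 × ln(4.345) = 5058 × 1.469
W_by_gas = 7431 J.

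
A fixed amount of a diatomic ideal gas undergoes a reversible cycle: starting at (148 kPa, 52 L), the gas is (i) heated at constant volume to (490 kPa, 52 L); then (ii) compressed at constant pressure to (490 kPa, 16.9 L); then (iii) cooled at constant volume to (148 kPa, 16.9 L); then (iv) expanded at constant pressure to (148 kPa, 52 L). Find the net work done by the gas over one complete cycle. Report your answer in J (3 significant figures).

Constant-volume legs do no work.
W(ii) = (490)(16.9 − 52) = -17199 J; W(iv) = (148)(52 − 16.9) = 5195 J.
W_net = -17199 + 5195 = -12004 J (the counter-clockwise enclosed area).

W_net ≈ -12000 J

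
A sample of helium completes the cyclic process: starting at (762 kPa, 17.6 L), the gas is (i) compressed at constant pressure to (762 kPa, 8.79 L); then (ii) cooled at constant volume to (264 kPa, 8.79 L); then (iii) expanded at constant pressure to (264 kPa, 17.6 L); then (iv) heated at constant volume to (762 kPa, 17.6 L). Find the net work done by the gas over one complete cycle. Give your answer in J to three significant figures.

W_net ≈ -4390 J

Constant-volume legs do no work.
W(i) = (762)(8.79 − 17.6) = -6713 J; W(iii) = (264)(17.6 − 8.79) = 2326 J.
W_net = -6713 + 2326 = -4387 J (the counter-clockwise enclosed area).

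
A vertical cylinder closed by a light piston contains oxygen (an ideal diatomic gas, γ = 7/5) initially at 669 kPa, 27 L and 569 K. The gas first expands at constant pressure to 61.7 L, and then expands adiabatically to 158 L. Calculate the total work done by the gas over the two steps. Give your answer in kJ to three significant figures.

Step 1 (isobaric): W = PΔV = (669 kPa)(61.7 − 27 L) = 23214 J.
After step 1: P = 669 kPa, V = 61.7 L, T = 1300 K.
Step 2 (adiabatic): W = (P₁V₁ − P₂V₂)/(γ−1) = (41277 − 28338)/0.4 = 32349 J.
W_total = 23214 + 32349 = 55564 J.

W_total ≈ 55.6 kJ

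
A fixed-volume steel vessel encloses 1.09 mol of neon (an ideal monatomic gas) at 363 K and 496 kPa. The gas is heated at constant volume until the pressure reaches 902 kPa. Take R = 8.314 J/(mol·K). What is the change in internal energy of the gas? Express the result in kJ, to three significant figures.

ΔU ≈ 4.04 kJ

Constant volume ⇒ W = 0, so Q = ΔU = nCᵥΔT with Cᵥ = 3R/2 = 12.47 J/(mol·K).
At constant V, T₂/T₁ = P₂/P₁ ⇒ ΔT = T₁(P₂/P₁ − 1) = 363·(902/496 − 1) = 297.1 K.
ΔU = (1.09)(12.47)(297.1) = 4039 J.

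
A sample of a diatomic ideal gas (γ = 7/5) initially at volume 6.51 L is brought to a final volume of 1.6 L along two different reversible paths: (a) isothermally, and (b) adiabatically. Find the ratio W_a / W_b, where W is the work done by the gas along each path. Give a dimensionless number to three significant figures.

Path (a) isothermal: W = P₁V₁ ln(V₂/V₁) → W_a/(P₁V₁) = -1.403.
Path (b) adiabatic: W = P₁V₁(1 − (V₁/V₂)^(γ−1))/(γ−1) → W_b/(P₁V₁) = -1.883.
W_a / W_b = -1.403 / -1.883 = 0.7455.

W_a / W_b ≈ 0.745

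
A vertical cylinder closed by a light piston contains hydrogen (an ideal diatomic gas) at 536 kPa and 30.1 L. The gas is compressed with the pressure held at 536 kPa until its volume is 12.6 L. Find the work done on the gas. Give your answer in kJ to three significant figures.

Isobaric: W = P ΔV.
W = (536 kPa)(12.6 − 30.1 L) = (536)(-17.5) = -9380 J.
Work on gas = −W_by = 9380 J.

W ≈ 9.38 kJ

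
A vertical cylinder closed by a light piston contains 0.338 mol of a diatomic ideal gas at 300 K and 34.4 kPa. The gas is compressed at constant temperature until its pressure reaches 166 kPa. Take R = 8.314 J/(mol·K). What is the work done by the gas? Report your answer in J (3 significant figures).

Isothermal process: W = nRT ln(V₂/V₁) = nRT ln(P₁/P₂).
W = (0.338)(8.314)(300) × ln(34.4/166)
  = 843 × ln(0.2072) = 843 × -1.574
W_by_gas = -1327 J.

W ≈ -1330 J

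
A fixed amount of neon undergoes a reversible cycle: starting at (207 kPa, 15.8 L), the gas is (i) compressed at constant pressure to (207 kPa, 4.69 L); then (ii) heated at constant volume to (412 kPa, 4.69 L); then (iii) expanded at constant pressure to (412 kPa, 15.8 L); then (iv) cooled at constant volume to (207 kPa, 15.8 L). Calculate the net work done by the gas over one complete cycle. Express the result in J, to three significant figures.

Constant-volume legs do no work.
W(i) = (207)(4.69 − 15.8) = -2300 J; W(iii) = (412)(15.8 − 4.69) = 4577 J.
W_net = -2300 + 4577 = 2278 J (the clockwise enclosed area).

W_net ≈ 2280 J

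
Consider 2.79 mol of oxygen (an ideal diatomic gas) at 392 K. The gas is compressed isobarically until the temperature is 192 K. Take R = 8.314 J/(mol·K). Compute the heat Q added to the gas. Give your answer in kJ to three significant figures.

Isobaric: W = nRΔT = (2.79)(8.314)(-200) = -4639 J.
ΔU = nCᵥΔT with Cᵥ = 5R/2: ΔU = (2.79)(20.79)(-200) = -11598 J.
Q = ΔU + W = -11598 − 4639 = -16237 J.

Q ≈ -16.2 kJ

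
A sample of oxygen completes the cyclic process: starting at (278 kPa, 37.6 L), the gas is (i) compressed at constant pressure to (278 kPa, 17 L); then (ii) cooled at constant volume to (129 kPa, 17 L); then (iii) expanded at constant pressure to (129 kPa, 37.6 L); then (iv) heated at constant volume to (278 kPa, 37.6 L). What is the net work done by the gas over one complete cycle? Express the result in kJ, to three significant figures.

Constant-volume legs do no work.
W(i) = (278)(17 − 37.6) = -5727 J; W(iii) = (129)(37.6 − 17) = 2657 J.
W_net = -5727 + 2657 = -3069 J (the counter-clockwise enclosed area).

W_net ≈ -3.07 kJ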